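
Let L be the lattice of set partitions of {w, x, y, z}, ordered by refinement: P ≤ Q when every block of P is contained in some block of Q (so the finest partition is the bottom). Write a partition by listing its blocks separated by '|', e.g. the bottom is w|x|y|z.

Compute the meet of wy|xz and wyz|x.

wy|x|z

The meet (common refinement) of wy|xz and wyz|x intersects blocks pairwise, giving wy|x|z.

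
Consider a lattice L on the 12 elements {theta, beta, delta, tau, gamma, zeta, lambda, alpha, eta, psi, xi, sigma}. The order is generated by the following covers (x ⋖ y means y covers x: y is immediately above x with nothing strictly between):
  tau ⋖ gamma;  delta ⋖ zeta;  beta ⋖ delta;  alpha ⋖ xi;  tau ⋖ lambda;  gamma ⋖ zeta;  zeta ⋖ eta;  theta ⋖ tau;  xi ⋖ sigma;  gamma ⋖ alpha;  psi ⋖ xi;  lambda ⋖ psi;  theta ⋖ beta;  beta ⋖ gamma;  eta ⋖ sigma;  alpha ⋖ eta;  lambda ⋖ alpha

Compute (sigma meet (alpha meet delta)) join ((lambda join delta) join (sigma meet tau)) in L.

eta

alpha ∧ delta = beta
sigma ∧ beta = beta
lambda ∨ delta = eta
sigma ∧ tau = tau
eta ∨ tau = eta
beta ∨ eta = eta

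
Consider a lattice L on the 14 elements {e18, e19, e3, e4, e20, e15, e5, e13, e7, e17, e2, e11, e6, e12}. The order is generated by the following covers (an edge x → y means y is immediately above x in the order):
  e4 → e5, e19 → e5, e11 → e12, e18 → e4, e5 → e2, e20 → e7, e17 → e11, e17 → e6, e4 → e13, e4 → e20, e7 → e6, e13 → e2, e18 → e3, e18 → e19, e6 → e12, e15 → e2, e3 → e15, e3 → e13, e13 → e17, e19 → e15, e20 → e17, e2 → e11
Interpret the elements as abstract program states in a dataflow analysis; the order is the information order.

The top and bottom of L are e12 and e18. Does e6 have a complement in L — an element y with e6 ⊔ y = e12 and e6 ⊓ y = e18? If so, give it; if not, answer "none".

e19

Need y with e6 ∨ y = e12 and e6 ∧ y = e18.
Checking each element gives: e19.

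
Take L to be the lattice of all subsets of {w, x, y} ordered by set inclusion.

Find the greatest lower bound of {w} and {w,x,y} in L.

Under ⊆, meet is intersection: {w} ∩ {w,x,y} = {w}.

{w}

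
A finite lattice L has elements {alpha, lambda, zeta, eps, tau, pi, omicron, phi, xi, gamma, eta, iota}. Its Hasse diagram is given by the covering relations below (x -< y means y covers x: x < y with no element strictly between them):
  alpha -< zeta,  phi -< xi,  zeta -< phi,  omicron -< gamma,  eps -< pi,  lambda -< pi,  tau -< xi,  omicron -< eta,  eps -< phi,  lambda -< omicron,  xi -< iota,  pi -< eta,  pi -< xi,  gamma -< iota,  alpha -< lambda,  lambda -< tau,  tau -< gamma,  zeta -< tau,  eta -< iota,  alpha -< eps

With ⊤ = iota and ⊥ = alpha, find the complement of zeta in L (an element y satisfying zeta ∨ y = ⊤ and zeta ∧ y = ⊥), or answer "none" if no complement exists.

Need y with zeta ∨ y = iota and zeta ∧ y = alpha.
Checking each element gives: eta.

eta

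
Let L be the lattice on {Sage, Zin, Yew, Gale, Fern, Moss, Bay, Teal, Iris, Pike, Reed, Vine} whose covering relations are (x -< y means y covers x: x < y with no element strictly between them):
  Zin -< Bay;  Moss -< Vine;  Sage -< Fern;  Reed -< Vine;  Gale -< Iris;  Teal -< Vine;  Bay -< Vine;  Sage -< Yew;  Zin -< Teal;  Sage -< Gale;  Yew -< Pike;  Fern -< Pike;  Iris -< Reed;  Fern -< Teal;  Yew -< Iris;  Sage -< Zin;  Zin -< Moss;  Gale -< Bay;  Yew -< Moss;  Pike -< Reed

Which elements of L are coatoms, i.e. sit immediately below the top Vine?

The coatoms are exactly the elements covered by Vine: Bay, Moss, Reed, Teal.

Bay, Moss, Reed, Teal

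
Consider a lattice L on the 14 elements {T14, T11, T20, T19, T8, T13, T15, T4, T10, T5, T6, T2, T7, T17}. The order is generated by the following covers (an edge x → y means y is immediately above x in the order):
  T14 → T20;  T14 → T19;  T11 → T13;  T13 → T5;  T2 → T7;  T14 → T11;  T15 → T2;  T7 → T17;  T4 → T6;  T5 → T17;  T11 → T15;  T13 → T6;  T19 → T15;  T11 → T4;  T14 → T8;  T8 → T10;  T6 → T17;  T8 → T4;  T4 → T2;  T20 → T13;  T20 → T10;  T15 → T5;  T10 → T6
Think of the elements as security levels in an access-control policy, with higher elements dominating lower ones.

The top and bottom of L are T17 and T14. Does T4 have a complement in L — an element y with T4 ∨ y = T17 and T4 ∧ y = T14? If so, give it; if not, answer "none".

For every candidate y, either T4 ∨ y ≠ T17 or T4 ∧ y ≠ T14; no complement exists.

none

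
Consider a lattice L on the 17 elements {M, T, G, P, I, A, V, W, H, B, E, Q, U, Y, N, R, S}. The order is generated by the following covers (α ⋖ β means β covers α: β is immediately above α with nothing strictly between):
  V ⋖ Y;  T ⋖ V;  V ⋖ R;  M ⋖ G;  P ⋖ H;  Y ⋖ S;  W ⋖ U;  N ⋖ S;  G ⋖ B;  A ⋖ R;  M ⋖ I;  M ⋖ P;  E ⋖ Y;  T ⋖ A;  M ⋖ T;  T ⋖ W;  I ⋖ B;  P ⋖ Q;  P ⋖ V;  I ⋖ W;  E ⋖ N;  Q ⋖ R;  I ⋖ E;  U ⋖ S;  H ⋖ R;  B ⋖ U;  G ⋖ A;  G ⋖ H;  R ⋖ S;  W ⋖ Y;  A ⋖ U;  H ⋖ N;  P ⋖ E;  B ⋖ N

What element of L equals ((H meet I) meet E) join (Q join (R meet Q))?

H ∧ I = M
M ∧ E = M
R ∧ Q = Q
Q ∨ Q = Q
M ∨ Q = Q

Q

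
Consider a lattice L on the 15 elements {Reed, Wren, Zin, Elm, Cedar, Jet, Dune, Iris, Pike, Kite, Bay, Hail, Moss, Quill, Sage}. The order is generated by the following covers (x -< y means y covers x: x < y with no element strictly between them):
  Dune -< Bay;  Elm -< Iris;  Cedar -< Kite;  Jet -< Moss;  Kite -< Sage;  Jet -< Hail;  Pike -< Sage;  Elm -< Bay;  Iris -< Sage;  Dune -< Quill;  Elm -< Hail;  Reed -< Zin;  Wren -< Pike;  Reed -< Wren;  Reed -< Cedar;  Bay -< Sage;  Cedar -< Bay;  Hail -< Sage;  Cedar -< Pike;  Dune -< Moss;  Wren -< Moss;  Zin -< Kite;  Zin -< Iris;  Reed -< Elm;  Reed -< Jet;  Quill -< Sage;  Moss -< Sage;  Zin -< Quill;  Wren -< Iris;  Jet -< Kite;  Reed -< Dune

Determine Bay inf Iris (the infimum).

Elm

Common lower bounds of {Bay, Iris}: Elm, Reed.
The greatest among these is Elm.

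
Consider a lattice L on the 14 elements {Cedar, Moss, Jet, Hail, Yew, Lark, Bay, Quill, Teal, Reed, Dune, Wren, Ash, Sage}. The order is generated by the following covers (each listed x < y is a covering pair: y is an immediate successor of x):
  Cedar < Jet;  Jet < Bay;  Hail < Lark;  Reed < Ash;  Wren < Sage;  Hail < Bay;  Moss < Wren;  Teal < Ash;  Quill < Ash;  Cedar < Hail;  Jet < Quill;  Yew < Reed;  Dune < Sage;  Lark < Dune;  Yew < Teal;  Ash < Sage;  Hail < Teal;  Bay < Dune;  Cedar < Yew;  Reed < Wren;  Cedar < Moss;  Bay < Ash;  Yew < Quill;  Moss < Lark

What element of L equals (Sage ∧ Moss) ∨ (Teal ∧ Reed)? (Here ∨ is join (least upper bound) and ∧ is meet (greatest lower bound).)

Sage ∧ Moss = Moss
Teal ∧ Reed = Yew
Moss ∨ Yew = Wren

Wren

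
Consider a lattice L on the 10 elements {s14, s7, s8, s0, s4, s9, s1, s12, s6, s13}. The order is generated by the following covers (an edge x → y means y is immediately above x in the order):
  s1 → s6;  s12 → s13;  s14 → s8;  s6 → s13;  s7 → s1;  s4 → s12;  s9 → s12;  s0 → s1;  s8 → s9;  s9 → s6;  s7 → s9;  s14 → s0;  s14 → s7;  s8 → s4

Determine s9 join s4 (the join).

Common upper bounds of {s9, s4}: s12, s13.
The least among these is s12.

s12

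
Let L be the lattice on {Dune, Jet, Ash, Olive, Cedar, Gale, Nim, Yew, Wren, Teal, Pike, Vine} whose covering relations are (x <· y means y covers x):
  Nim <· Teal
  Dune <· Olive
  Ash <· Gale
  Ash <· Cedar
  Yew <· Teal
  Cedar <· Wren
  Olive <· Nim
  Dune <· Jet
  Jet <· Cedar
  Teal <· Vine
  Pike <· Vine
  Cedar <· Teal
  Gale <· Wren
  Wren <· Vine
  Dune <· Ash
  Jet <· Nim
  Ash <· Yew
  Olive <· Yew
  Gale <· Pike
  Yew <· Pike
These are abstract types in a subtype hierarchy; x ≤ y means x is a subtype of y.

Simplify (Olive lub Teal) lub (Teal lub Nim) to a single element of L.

Teal

Olive ∨ Teal = Teal
Teal ∨ Nim = Teal
Teal ∨ Teal = Teal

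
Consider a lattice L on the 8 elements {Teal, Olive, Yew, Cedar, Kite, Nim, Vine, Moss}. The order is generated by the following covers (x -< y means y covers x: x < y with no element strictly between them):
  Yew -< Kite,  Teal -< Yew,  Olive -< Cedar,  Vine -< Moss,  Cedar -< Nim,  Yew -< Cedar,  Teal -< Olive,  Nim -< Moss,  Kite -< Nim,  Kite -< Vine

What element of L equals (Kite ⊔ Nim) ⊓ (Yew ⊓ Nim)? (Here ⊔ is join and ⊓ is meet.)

Yew

Kite ∨ Nim = Nim
Yew ∧ Nim = Yew
Nim ∧ Yew = Yew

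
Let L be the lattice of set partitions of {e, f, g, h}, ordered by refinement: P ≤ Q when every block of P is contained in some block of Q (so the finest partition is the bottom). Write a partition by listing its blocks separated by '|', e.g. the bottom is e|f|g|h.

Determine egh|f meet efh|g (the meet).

eh|f|g

The meet (common refinement) of egh|f and efh|g intersects blocks pairwise, giving eh|f|g.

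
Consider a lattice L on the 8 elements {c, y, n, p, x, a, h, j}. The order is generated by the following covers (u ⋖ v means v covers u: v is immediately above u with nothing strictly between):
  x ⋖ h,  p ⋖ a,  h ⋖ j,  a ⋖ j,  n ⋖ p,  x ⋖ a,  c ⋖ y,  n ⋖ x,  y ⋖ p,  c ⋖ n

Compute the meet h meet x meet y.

Common lower bounds of {h, x, y}: c.
The greatest among these is c.

c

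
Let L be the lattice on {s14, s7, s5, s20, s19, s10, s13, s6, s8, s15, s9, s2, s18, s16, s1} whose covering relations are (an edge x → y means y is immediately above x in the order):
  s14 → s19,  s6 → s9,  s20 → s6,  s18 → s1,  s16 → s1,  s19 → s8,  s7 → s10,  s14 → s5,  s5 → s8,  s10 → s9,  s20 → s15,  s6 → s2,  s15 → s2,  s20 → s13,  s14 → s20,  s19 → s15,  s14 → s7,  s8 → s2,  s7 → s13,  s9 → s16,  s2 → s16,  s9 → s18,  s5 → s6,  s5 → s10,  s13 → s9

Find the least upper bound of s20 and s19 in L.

Common upper bounds of {s20, s19}: s1, s15, s16, s2.
The least among these is s15.

s15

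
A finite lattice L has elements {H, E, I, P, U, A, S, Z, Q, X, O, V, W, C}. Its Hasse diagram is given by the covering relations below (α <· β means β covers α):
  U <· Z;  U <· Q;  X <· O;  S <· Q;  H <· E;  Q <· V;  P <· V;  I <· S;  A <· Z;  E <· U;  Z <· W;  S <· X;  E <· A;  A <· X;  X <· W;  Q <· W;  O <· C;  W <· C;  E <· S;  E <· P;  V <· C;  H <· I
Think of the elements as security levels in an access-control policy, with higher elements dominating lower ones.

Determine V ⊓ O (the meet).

Common lower bounds of {V, O}: E, H, I, S.
The greatest among these is S.

S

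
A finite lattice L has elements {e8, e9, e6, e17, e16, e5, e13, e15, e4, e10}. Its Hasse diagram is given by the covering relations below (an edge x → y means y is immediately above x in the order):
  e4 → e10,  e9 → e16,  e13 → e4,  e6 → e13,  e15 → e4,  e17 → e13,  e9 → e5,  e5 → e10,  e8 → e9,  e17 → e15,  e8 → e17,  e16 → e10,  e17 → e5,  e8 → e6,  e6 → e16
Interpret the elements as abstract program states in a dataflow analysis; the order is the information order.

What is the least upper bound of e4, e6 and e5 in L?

e10

Common upper bounds of {e4, e6, e5}: e10.
The least among these is e10.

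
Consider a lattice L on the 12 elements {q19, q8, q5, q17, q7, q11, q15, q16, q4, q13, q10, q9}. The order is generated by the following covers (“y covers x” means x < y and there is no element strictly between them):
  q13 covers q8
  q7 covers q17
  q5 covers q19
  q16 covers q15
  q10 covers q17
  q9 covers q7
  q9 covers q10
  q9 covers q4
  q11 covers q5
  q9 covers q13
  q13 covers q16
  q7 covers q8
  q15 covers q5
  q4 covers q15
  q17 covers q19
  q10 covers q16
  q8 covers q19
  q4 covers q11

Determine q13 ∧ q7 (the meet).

Common lower bounds of {q13, q7}: q19, q8.
The greatest among these is q8.

q8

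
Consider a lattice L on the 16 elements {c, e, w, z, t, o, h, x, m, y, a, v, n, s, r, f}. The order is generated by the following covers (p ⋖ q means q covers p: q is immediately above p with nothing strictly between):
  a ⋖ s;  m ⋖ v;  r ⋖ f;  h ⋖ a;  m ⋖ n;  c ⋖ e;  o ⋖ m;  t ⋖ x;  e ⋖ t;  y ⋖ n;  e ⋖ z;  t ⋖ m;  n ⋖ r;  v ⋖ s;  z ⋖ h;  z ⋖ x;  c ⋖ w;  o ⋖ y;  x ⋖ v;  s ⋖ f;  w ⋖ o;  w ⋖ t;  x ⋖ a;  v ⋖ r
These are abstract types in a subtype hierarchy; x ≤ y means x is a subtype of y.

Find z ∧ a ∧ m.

Common lower bounds of {z, a, m}: c, e.
The greatest among these is e.

e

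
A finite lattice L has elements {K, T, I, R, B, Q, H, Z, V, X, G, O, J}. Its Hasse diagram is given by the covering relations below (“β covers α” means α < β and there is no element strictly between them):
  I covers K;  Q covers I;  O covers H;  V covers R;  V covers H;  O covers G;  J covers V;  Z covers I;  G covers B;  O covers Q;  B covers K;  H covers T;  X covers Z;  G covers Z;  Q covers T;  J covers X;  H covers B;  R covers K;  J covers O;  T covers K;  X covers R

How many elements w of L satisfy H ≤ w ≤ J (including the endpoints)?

The interval [H, J] = {H, J, O, V}, which has 4 elements.

4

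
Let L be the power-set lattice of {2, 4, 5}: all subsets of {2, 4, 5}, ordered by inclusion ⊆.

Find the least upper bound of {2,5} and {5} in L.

Under ⊆, join is union: {2,5} ∪ {5} = {2,5}.

{2,5}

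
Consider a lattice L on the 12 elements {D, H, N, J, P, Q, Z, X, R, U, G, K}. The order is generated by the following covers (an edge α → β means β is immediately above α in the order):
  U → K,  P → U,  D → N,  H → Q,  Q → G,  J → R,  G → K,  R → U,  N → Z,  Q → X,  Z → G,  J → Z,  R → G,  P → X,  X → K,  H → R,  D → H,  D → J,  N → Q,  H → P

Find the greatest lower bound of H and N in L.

Common lower bounds of {H, N}: D.
The greatest among these is D.

D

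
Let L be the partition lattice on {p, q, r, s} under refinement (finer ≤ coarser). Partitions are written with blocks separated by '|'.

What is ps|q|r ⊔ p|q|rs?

prs|q

The join of ps|q|r and p|q|rs merges any blocks that overlap across the partitions, giving prs|q.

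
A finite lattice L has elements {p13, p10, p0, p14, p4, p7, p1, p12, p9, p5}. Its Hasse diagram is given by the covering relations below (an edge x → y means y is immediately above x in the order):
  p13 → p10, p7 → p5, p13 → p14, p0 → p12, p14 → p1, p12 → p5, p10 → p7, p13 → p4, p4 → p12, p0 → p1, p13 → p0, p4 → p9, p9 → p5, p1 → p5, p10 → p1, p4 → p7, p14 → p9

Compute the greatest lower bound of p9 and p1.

p14

Common lower bounds of {p9, p1}: p13, p14.
The greatest among these is p14.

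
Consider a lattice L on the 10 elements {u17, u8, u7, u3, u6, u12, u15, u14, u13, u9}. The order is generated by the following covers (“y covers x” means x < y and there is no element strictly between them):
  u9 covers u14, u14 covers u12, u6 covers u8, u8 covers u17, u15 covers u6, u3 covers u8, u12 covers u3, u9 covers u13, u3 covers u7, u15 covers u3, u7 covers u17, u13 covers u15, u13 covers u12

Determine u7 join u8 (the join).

u3

Common upper bounds of {u7, u8}: u12, u13, u14, u15, u3, u9.
The least among these is u3.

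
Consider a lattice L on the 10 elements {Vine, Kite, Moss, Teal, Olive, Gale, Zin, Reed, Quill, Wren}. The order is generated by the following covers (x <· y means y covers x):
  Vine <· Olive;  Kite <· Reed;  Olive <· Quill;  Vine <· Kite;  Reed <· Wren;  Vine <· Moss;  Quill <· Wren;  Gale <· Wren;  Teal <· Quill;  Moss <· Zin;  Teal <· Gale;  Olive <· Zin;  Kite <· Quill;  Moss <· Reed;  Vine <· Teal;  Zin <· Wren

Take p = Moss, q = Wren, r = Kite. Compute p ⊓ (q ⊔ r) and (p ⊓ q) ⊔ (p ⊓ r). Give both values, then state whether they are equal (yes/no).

Moss; Moss; yes

q ⊔ r = Wren, so p ⊓ (q ⊔ r) = Moss ⊓ Wren = Moss.
p ⊓ q = Moss and p ⊓ r = Vine, so (p ⊓ q) ⊔ (p ⊓ r) = Moss ⊔ Vine = Moss.
Equal: yes.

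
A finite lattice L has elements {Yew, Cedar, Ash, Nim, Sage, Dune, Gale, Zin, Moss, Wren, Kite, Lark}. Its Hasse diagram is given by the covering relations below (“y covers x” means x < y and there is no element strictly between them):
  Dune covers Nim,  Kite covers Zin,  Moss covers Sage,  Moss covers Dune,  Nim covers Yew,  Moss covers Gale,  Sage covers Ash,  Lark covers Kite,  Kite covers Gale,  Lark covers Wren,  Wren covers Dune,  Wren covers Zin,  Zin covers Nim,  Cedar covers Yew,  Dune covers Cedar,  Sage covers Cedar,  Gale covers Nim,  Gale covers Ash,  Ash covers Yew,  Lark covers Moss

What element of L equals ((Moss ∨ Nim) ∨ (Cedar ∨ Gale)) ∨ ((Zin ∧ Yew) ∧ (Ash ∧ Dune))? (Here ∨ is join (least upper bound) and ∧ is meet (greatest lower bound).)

Moss

Moss ∨ Nim = Moss
Cedar ∨ Gale = Moss
Moss ∨ Moss = Moss
Zin ∧ Yew = Yew
Ash ∧ Dune = Yew
Yew ∧ Yew = Yew
Moss ∨ Yew = Moss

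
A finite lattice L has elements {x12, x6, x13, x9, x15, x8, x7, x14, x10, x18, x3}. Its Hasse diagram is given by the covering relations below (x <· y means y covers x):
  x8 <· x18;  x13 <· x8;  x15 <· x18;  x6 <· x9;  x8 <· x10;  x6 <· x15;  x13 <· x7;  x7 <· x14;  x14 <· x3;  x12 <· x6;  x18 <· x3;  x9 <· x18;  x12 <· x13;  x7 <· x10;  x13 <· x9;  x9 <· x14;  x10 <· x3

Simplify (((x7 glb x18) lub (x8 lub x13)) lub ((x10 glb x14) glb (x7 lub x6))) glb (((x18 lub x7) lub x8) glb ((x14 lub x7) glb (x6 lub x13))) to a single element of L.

x13

x7 ∧ x18 = x13
x8 ∨ x13 = x8
x13 ∨ x8 = x8
x10 ∧ x14 = x7
x7 ∨ x6 = x14
x7 ∧ x14 = x7
x8 ∨ x7 = x10
x18 ∨ x7 = x3
x3 ∨ x8 = x3
x14 ∨ x7 = x14
x6 ∨ x13 = x9
x14 ∧ x9 = x9
x3 ∧ x9 = x9
x10 ∧ x9 = x13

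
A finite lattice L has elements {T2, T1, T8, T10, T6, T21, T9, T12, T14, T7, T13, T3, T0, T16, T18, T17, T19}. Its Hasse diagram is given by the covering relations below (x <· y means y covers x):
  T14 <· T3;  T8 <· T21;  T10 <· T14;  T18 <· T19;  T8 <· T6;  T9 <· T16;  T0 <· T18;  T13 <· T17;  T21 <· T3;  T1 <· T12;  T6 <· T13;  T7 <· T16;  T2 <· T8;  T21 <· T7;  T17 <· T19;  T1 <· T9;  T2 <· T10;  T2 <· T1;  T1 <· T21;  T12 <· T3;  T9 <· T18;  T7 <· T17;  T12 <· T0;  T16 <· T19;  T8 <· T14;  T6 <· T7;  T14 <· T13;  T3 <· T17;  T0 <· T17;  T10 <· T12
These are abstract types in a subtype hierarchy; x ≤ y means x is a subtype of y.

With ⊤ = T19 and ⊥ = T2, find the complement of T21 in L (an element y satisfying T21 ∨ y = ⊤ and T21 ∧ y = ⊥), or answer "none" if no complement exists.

none

For every candidate y, either T21 ∨ y ≠ T19 or T21 ∧ y ≠ T2; no complement exists.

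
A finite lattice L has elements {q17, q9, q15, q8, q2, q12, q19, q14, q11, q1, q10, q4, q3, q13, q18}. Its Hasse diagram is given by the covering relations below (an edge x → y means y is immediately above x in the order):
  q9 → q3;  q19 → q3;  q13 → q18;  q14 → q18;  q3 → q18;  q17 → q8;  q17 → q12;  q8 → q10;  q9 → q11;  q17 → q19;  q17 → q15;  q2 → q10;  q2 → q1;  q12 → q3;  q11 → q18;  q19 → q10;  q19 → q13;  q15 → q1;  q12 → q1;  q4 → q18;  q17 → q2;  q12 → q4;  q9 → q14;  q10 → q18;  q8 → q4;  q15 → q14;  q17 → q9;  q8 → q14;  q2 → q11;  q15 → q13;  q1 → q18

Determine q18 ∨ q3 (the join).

Common upper bounds of {q18, q3}: q18.
The least among these is q18.

q18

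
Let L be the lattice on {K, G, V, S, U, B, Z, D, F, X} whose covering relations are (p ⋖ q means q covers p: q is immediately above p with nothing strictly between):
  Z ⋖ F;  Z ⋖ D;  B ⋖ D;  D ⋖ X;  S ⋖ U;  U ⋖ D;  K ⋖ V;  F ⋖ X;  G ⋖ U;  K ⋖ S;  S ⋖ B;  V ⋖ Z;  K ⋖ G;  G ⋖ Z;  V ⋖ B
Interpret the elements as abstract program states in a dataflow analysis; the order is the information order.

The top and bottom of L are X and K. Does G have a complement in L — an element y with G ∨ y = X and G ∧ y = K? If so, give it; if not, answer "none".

none

For every candidate y, either G ∨ y ≠ X or G ∧ y ≠ K; no complement exists.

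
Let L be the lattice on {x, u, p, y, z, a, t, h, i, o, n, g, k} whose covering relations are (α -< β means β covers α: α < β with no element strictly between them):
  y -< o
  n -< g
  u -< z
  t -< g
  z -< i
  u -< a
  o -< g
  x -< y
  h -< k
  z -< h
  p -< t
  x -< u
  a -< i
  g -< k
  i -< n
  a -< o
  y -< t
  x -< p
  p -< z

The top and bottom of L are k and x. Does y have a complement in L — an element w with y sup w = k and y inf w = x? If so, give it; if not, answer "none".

Need w with y ∨ w = k and y ∧ w = x.
Checking each element gives: h.

h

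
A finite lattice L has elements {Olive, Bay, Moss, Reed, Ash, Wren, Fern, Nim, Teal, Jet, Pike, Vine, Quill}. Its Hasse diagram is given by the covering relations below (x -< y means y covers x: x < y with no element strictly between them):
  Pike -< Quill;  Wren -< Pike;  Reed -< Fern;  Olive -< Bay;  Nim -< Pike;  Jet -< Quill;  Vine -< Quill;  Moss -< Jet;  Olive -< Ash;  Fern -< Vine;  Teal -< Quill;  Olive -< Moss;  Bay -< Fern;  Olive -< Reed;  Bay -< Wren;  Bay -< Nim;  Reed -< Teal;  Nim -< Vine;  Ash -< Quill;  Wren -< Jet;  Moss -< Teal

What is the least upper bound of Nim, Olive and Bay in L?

Common upper bounds of {Nim, Olive, Bay}: Nim, Pike, Quill, Vine.
The least among these is Nim.

Nim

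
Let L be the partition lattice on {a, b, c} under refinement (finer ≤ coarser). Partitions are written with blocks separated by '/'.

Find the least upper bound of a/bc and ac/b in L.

The join of a/bc and ac/b merges any blocks that overlap across the partitions, giving abc.

abc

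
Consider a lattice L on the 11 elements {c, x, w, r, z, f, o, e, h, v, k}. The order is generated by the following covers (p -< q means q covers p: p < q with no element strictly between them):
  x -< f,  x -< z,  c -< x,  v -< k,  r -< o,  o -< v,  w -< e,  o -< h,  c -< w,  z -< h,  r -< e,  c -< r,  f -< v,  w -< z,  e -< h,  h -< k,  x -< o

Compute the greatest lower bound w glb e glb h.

w

Common lower bounds of {w, e, h}: c, w.
The greatest among these is w.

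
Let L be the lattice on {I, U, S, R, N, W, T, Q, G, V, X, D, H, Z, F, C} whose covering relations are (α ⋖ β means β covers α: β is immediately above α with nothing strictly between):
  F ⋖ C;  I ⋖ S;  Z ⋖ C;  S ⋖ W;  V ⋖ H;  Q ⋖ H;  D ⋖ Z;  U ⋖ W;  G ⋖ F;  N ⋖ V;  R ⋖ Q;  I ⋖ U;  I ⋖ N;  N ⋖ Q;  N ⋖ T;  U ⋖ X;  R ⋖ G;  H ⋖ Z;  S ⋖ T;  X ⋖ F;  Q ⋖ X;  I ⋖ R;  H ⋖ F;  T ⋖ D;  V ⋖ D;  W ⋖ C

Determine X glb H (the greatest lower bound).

Q

Common lower bounds of {X, H}: I, N, Q, R.
The greatest among these is Q.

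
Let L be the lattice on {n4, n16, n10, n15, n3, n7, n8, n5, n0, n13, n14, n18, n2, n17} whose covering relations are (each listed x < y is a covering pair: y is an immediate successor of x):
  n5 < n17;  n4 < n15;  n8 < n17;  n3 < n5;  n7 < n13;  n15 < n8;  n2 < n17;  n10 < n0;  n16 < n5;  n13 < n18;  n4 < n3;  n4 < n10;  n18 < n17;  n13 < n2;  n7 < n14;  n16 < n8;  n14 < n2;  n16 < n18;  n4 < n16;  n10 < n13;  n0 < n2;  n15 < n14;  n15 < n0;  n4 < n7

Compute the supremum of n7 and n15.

Common upper bounds of {n7, n15}: n14, n17, n2.
The least among these is n14.

n14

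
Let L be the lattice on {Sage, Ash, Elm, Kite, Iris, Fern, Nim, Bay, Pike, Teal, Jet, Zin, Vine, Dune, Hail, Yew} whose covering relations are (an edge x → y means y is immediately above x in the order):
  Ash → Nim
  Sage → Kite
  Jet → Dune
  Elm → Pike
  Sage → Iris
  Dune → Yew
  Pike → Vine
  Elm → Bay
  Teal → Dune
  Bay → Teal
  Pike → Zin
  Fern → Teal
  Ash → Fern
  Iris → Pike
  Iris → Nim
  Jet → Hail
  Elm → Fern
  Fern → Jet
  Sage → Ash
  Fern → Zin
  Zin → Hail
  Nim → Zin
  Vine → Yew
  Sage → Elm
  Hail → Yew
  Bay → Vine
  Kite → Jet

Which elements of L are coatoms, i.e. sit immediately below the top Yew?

The coatoms are exactly the elements covered by Yew: Dune, Hail, Vine.

Dune, Hail, Vine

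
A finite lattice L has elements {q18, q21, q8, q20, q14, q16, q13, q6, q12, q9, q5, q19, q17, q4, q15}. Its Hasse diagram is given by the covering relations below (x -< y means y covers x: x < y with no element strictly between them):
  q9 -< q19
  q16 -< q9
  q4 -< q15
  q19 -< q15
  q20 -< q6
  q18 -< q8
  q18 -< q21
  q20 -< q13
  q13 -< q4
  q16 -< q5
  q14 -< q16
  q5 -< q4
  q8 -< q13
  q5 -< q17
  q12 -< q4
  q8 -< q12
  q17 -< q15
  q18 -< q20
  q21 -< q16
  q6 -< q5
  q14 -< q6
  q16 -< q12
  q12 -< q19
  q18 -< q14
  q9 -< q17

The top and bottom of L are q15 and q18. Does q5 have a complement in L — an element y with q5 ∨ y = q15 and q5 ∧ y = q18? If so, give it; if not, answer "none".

For every candidate y, either q5 ∨ y ≠ q15 or q5 ∧ y ≠ q18; no complement exists.

none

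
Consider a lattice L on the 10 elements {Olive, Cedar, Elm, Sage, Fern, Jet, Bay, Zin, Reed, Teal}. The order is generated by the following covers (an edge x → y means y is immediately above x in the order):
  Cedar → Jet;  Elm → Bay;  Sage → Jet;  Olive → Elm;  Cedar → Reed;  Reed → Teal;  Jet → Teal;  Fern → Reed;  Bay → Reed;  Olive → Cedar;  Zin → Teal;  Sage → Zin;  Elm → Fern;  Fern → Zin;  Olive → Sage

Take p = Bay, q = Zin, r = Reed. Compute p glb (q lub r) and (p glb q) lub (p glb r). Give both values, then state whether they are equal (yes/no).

q lub r = Teal, so p glb (q lub r) = Bay glb Teal = Bay.
p glb q = Elm and p glb r = Bay, so (p glb q) lub (p glb r) = Elm lub Bay = Bay.
Equal: yes.

Bay; Bay; yes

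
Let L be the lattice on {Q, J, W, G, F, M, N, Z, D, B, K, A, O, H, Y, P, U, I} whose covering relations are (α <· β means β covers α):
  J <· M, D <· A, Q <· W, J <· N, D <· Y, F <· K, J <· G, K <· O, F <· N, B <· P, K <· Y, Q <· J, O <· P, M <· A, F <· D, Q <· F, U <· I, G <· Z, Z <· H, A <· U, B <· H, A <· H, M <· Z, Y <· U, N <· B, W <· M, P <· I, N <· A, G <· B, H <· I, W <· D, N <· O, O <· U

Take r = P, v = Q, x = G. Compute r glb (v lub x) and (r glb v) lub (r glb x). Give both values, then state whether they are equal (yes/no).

v lub x = G, so r glb (v lub x) = P glb G = G.
r glb v = Q and r glb x = G, so (r glb v) lub (r glb x) = Q lub G = G.
Equal: yes.

G; G; yes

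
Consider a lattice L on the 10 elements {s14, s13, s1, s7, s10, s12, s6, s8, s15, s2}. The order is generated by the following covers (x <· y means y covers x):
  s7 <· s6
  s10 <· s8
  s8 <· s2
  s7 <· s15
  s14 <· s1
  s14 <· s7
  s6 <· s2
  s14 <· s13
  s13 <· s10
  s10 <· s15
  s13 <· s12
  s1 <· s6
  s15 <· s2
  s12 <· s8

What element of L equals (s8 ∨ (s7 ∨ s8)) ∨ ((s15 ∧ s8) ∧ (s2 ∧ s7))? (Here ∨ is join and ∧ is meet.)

s7 ∨ s8 = s2
s8 ∨ s2 = s2
s15 ∧ s8 = s10
s2 ∧ s7 = s7
s10 ∧ s7 = s14
s2 ∨ s14 = s2

s2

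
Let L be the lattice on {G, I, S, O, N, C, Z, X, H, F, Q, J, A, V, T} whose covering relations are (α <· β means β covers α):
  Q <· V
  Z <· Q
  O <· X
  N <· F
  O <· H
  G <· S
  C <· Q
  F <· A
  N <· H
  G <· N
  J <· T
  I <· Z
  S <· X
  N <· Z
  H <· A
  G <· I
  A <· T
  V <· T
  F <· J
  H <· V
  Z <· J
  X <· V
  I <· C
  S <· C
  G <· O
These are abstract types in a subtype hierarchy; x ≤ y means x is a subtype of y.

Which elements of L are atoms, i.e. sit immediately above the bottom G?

The atoms are exactly the elements that cover G: I, N, O, S.

I, N, O, S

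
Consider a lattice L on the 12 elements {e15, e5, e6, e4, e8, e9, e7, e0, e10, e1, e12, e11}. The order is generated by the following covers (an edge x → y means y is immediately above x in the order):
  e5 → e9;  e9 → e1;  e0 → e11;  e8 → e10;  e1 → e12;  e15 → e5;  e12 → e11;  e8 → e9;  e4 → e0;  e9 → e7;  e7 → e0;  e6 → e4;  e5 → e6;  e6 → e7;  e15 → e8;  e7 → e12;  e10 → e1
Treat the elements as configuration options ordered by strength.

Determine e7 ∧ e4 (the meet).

Common lower bounds of {e7, e4}: e15, e5, e6.
The greatest among these is e6.

e6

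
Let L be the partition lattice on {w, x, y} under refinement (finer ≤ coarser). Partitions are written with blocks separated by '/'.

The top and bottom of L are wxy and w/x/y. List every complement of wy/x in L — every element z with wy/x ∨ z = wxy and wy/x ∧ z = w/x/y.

Need z with wy/x ∨ z = wxy and wy/x ∧ z = w/x/y.
Checking each element gives: w/xy, wx/y.

w/xy, wx/y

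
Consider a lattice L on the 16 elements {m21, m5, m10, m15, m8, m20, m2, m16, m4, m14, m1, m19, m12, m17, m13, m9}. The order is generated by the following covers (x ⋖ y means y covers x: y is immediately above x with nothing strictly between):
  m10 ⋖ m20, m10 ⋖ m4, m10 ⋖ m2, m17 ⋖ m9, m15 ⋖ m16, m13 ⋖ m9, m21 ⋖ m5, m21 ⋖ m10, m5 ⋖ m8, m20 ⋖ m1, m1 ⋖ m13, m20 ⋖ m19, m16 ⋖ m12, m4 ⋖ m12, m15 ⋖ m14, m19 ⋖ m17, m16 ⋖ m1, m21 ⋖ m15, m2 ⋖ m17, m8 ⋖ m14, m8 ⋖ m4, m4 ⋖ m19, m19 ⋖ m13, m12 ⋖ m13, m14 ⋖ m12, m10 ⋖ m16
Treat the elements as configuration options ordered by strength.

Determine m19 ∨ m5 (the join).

Common upper bounds of {m19, m5}: m13, m17, m19, m9.
The least among these is m19.

m19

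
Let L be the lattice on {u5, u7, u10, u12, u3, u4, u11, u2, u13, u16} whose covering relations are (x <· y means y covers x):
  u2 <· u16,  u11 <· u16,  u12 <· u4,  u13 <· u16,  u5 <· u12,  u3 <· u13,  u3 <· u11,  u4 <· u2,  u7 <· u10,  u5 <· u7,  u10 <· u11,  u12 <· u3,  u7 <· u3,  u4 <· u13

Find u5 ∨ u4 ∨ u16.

Common upper bounds of {u5, u4, u16}: u16.
The least among these is u16.

u16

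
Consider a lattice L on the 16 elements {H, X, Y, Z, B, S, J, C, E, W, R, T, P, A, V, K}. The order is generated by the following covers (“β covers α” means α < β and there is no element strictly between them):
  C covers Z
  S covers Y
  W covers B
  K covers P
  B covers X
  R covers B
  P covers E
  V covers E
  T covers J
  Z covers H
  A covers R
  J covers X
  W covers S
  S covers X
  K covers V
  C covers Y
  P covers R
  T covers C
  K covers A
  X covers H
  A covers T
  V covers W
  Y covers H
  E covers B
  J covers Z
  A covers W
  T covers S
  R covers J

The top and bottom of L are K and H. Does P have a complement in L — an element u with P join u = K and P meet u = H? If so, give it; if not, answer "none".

Need u with P ∨ u = K and P ∧ u = H.
Checking each element gives: Y.

Y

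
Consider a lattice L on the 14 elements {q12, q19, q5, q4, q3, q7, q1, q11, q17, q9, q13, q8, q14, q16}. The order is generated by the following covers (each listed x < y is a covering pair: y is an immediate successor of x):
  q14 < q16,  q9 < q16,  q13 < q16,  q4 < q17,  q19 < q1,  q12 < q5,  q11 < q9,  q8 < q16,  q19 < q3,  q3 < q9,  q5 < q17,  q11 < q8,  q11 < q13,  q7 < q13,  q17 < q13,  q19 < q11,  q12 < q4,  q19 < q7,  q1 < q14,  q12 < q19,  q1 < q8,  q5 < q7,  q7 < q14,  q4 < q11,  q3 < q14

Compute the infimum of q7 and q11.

q19

Common lower bounds of {q7, q11}: q12, q19.
The greatest among these is q19.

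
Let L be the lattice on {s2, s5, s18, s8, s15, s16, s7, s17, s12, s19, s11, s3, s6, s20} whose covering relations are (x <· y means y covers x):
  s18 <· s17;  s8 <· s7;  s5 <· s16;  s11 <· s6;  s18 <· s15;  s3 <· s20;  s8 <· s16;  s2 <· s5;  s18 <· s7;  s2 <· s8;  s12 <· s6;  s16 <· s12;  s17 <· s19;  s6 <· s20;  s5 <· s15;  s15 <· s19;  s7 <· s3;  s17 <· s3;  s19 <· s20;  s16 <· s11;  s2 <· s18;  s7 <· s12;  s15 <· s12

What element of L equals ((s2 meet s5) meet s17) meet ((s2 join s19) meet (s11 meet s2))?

s2 ∧ s5 = s2
s2 ∧ s17 = s2
s2 ∨ s19 = s19
s11 ∧ s2 = s2
s19 ∧ s2 = s2
s2 ∧ s2 = s2

s2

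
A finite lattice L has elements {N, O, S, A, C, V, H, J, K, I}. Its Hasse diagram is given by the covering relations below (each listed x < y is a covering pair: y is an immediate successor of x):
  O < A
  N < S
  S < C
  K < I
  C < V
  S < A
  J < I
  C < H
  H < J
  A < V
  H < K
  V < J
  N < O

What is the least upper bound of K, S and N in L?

K

Common upper bounds of {K, S, N}: I, K.
The least among these is K.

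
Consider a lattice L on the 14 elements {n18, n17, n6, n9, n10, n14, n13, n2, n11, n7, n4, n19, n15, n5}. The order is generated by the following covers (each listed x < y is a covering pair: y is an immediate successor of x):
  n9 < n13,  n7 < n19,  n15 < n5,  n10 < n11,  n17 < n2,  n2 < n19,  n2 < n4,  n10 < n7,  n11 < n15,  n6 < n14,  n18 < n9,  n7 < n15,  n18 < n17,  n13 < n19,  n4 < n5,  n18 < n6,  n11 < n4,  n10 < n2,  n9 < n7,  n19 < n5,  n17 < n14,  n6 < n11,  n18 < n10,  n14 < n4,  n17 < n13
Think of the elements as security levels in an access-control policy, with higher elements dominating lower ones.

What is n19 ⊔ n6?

n5

Common upper bounds of {n19, n6}: n5.
The least among these is n5.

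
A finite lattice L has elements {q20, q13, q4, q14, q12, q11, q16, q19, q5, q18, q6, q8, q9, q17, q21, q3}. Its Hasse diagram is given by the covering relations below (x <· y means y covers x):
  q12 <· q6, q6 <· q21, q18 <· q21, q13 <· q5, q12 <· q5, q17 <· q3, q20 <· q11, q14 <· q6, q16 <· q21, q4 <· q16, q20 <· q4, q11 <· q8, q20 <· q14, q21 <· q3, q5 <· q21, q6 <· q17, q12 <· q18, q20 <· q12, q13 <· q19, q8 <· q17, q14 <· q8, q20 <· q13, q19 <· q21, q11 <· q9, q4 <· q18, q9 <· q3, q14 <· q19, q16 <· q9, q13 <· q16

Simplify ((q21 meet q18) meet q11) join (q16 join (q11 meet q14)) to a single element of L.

q21 ∧ q18 = q18
q18 ∧ q11 = q20
q11 ∧ q14 = q20
q16 ∨ q20 = q16
q20 ∨ q16 = q16

q16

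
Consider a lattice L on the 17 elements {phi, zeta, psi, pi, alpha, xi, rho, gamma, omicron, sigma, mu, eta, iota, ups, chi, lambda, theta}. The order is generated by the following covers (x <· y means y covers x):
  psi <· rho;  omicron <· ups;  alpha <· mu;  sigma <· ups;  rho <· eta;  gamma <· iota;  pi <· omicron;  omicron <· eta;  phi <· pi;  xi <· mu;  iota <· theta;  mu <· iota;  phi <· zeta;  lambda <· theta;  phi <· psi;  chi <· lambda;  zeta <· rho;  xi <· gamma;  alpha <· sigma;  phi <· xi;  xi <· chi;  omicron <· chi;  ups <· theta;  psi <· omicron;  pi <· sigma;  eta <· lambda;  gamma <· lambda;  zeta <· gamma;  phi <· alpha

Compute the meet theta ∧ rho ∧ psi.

psi

Common lower bounds of {theta, rho, psi}: phi, psi.
The greatest among these is psi.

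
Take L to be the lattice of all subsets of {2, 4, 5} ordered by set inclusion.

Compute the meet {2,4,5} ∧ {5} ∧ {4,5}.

{5}

Common lower bounds of {{2,4,5}, {5}, {4,5}}: {5}, ∅.
The greatest among these is {5}.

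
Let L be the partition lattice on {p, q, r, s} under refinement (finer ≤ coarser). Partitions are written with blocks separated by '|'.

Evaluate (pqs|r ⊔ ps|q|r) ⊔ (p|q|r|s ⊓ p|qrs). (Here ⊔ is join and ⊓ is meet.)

pqs|r ∨ ps|q|r = pqs|r
p|q|r|s ∧ p|qrs = p|q|r|s
pqs|r ∨ p|q|r|s = pqs|r

pqs|r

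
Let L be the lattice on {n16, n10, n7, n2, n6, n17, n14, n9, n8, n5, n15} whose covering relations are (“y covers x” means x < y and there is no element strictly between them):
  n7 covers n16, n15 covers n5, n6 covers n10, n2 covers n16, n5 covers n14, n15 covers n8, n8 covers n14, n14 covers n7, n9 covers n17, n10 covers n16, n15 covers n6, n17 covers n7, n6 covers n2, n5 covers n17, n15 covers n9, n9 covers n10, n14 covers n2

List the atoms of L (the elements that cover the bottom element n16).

The atoms are exactly the elements that cover n16: n10, n2, n7.

n10, n2, n7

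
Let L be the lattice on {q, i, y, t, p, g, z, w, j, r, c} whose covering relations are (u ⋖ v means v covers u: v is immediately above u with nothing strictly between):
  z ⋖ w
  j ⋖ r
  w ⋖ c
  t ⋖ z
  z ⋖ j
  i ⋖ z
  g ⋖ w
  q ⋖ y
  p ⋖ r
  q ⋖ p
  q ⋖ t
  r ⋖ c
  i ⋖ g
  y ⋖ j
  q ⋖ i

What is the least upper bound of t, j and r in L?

Common upper bounds of {t, j, r}: c, r.
The least among these is r.

r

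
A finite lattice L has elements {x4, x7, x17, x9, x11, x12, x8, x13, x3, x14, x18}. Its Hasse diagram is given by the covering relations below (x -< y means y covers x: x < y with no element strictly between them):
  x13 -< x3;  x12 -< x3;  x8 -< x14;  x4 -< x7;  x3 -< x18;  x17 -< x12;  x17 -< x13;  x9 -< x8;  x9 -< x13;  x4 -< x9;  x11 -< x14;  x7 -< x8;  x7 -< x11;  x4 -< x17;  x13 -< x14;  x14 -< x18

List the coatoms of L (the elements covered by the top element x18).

x14, x3

The coatoms are exactly the elements covered by x18: x14, x3.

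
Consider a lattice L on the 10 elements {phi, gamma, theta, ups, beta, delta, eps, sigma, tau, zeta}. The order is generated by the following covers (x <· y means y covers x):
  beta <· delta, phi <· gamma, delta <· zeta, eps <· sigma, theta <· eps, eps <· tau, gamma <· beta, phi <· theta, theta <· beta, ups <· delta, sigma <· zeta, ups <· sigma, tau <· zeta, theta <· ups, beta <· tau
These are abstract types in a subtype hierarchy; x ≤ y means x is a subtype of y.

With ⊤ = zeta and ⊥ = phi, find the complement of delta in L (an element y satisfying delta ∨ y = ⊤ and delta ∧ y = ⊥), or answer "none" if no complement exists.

none

For every candidate y, either delta ∨ y ≠ zeta or delta ∧ y ≠ phi; no complement exists.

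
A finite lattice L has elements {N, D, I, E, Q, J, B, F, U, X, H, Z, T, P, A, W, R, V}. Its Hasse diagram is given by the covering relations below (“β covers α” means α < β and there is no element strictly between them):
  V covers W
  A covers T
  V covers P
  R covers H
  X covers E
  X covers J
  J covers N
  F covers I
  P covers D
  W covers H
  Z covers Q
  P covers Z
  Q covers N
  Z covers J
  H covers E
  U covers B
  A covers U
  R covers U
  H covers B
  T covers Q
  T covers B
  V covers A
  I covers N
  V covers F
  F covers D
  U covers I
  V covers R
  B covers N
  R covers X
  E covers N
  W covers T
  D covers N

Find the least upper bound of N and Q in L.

Q

Common upper bounds of {N, Q}: A, P, Q, T, V, W, Z.
The least among these is Q.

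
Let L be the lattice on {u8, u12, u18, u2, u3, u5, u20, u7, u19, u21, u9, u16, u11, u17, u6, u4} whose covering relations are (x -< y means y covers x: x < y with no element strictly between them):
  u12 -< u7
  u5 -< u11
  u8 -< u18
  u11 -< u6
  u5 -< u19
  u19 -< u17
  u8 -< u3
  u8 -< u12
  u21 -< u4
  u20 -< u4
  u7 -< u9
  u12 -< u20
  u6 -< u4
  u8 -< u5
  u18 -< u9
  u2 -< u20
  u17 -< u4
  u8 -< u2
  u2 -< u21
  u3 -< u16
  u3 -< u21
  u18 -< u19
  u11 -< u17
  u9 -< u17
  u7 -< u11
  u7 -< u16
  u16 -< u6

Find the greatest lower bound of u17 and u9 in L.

Common lower bounds of {u17, u9}: u12, u18, u7, u8, u9.
The greatest among these is u9.

u9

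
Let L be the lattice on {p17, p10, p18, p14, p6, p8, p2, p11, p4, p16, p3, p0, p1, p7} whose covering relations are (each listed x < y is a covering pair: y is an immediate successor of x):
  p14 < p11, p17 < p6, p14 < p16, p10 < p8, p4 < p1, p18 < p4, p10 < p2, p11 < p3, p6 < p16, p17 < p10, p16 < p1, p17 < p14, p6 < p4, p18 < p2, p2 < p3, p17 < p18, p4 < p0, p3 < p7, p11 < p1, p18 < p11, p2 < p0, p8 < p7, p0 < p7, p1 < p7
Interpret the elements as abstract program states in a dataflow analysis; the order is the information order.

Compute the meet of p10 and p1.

p17

Common lower bounds of {p10, p1}: p17.
The greatest among these is p17.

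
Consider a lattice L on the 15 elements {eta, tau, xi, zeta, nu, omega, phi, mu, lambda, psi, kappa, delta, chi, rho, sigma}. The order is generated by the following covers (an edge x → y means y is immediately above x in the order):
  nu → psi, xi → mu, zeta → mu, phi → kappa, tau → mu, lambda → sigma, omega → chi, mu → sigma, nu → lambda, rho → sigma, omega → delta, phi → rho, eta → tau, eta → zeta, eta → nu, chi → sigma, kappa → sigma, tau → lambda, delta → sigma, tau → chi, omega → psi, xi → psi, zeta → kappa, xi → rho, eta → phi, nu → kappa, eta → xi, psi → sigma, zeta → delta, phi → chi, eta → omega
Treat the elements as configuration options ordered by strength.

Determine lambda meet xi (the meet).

eta

Common lower bounds of {lambda, xi}: eta.
The greatest among these is eta.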